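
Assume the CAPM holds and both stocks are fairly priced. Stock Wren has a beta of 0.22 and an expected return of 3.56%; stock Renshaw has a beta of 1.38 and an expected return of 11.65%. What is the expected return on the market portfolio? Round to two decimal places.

9.00%

Both satisfy E(R) = R_f + β·MRP, so the slope of the SML is
MRP = (11.65% − 3.56%) / (1.38 − 0.22) = 8.09% / 1.16 = 6.9741%
R_f = E(R_Wren) − β_Wren·MRP = 3.56% − 0.22 × 6.9741% = 2.0257%
E(R_m) = R_f + MRP = 2.0257% + 6.9741% = 9.00%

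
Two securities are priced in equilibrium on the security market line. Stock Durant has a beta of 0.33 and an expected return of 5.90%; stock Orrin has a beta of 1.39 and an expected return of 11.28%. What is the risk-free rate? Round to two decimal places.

Both satisfy E(R) = R_f + β·MRP, so the slope of the SML is
MRP = (11.28% − 5.90%) / (1.39 − 0.33) = 5.38% / 1.06 = 5.0755%
R_f = E(R_Durant) − β_Durant·MRP = 5.90% − 0.33 × 5.0755% = 4.2251%

4.23%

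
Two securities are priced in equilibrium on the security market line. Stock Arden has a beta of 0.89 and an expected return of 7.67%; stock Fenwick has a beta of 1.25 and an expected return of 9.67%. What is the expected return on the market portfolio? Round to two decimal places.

8.28%

Both satisfy E(R) = R_f + β·MRP, so the slope of the SML is
MRP = (9.67% − 7.67%) / (1.25 − 0.89) = 2.00% / 0.36 = 5.5556%
R_f = E(R_Arden) − β_Arden·MRP = 7.67% − 0.89 × 5.5556% = 2.7255%
E(R_m) = R_f + MRP = 2.7255% + 5.5556% = 8.28%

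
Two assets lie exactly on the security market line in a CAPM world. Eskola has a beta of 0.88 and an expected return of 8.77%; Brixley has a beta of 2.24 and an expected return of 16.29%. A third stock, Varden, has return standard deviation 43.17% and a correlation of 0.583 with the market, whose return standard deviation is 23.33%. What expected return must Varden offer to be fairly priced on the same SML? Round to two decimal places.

MRP = (16.29% − 8.77%) / (2.24 − 0.88) = 5.5294%
R_f = 8.77% − 0.88 × 5.5294% = 3.9041%
β_Varden = ρ·σ_i/σ_m = 0.583 × 43.17 / 23.33 = 1.0788
E(R_Varden) = R_f + β × MRP = 3.9041% + 1.0788 × 5.5294% = 9.87%

9.87%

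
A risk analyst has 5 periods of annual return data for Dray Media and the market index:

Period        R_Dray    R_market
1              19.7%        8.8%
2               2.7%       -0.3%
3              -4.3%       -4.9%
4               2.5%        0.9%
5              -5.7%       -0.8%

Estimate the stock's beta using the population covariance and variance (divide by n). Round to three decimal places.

1.889

Mean R_i = (19.7 + 2.7 − 4.3 + 2.5 − 5.7) / 5 = 2.9800%
Mean R_m = (8.8 − 0.3 − 4.9 + 0.9 − 0.8) / 5 = 0.7400%
Σ(R_i − R̄_i)(R_m − R̄_m) = 189.4040  ⇒  Cov = 189.4040 / 5 = 37.8808
Σ(R_m − R̄_m)² = 100.2520  ⇒  Var(R_m) = 100.2520 / 5 = 20.0504
β = Cov / Var(R_m) = 37.8808 / 20.0504 = 1.8893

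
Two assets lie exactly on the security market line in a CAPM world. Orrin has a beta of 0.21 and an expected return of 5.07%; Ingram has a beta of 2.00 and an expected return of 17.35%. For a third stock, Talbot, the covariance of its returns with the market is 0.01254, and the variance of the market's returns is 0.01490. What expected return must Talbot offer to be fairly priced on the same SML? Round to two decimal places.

MRP = (17.35% − 5.07%) / (2.00 − 0.21) = 6.8603%
R_f = 5.07% − 0.21 × 6.8603% = 3.6293%
β_Talbot = Cov / Var(R_m) = 0.01254 / 0.01490 = 0.8416
E(R_Talbot) = R_f + β × MRP = 3.6293% + 0.8416 × 6.8603% = 9.40%

9.40%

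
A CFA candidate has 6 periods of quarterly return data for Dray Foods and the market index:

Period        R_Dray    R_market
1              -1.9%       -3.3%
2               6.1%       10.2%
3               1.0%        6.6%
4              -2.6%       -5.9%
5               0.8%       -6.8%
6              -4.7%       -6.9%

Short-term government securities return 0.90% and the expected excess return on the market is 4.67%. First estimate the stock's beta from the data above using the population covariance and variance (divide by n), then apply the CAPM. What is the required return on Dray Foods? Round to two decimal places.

Mean R_i = (-1.9 + 6.1 + 1.0 − 2.6 + 0.8 − 4.7) / 6 = -0.2167%
Mean R_m = (-3.3 + 10.2 + 6.6 − 5.9 − 6.8 − 6.9) / 6 = -1.0167%
Σ(R_i − R̄_i)(R_m − R̄_m) = 116.0983  ⇒  Cov = 116.0983 / 6 = 19.3497
Σ(R_m − R̄_m)² = 280.9483  ⇒  Var(R_m) = 280.9483 / 6 = 46.8247
β = Cov / Var(R_m) = 19.3497 / 46.8247 = 0.4132
E(R) = R_f + β × MRP = 0.90% + 0.4132 × 4.67% = 2.83%

2.83%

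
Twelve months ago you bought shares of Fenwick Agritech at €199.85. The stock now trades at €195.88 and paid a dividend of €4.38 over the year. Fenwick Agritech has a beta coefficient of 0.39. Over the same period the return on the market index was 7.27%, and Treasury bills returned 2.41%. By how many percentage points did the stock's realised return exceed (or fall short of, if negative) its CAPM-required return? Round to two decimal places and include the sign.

Realised HPR = (P1 + D1 − P0) / P0 = (195.88 + 4.38 − 199.85) / 199.85 = 0.41 / 199.85 = 0.2052%
MRP = 7.27% − 2.41% = 4.86%
CAPM required = R_f + β·MRP = 2.41% + 0.39 × 4.86% = 4.3054%
α = realised − required = 0.2052% − 4.3054% = -4.10%

-4.10%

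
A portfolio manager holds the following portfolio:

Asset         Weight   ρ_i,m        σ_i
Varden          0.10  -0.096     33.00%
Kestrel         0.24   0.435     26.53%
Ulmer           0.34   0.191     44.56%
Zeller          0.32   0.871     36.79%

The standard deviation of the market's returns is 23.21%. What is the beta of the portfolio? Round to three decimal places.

0.672

β_Varden = -0.096 × 33.00% / 23.21% = -0.1365
β_Kestrel = 0.435 × 26.53% / 23.21% = 0.4972
β_Ulmer = 0.191 × 44.56% / 23.21% = 0.3667
β_Zeller = 0.871 × 36.79% / 23.21% = 1.3806
β_P = Σ w_i β_i = 0.10×-0.1365 + 0.24×0.4972 + 0.34×0.3667 + 0.32×1.3806 = 0.6721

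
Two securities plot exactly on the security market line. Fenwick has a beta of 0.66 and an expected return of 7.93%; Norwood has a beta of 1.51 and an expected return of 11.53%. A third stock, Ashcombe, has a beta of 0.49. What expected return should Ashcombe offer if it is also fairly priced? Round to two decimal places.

7.21%

MRP (SML slope) = (11.53% − 7.93%) / (1.51 − 0.66) = 3.60% / 0.85 = 4.2353%
R_f (intercept) = 7.93% − 0.66 × 4.2353% = 5.1347%
E(R_Ashcombe) = R_f + β × MRP = 5.1347% + 0.49 × 4.2353% = 7.21%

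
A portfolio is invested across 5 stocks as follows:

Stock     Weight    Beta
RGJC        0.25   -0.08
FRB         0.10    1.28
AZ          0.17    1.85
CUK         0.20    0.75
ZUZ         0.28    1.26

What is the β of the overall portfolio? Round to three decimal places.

0.925

β_P = Σ w_i β_i = 0.25×-0.08 + 0.10×1.28 + 0.17×1.85 + 0.20×0.75 + 0.28×1.26 = 0.9253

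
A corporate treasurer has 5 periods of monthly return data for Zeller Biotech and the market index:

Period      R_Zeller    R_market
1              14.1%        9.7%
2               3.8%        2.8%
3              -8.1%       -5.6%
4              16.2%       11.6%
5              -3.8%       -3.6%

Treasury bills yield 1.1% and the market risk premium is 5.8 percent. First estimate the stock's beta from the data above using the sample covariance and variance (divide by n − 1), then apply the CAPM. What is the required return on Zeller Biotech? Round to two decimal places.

Mean R_i = (14.1 + 3.8 − 8.1 + 16.2 − 3.8) / 5 = 4.4400%
Mean R_m = (9.7 + 2.8 − 5.6 + 11.6 − 3.6) / 5 = 2.9800%
Σ(R_i − R̄_i)(R_m − R̄_m) = 328.2140  ⇒  Cov = 328.2140 / 4 = 82.0535
Σ(R_m − R̄_m)² = 236.4080  ⇒  Var(R_m) = 236.4080 / 4 = 59.1020
β = Cov / Var(R_m) = 82.0535 / 59.1020 = 1.3883
E(R) = R_f + β × MRP = 1.1% + 1.3883 × 5.8% = 9.15%

9.15%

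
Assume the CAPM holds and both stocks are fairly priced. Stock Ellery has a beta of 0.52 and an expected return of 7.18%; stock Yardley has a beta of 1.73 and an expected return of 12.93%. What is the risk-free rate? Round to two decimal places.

4.71%

Both satisfy E(R) = R_f + β·MRP, so the slope of the SML is
MRP = (12.93% − 7.18%) / (1.73 − 0.52) = 5.75% / 1.21 = 4.7521%
R_f = E(R_Ellery) − β_Ellery·MRP = 7.18% − 0.52 × 4.7521% = 4.7089%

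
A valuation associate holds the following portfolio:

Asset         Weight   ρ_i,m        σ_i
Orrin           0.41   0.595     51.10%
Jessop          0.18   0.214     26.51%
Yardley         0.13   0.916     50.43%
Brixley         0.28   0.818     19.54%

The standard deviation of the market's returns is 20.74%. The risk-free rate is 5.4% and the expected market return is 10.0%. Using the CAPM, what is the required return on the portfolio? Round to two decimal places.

β_Orrin = 0.595 × 51.10% / 20.74% = 1.4660
β_Jessop = 0.214 × 26.51% / 20.74% = 0.2735
β_Yardley = 0.916 × 50.43% / 20.74% = 2.2273
β_Brixley = 0.818 × 19.54% / 20.74% = 0.7707
β_P = Σ w_i β_i = 0.41×1.4660 + 0.18×0.2735 + 0.13×2.2273 + 0.28×0.7707 = 1.1556
MRP = 10.0% − 5.4% = 4.60%
E(R_P) = R_f + β_P × MRP = 5.4% + 1.1556 × 4.6% = 10.72%

10.72%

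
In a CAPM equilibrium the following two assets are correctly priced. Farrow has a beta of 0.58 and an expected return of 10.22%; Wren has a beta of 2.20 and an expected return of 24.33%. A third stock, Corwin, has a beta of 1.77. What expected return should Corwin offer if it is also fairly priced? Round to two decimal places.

20.58%

MRP (SML slope) = (24.33% − 10.22%) / (2.20 − 0.58) = 14.11% / 1.62 = 8.7099%
R_f (intercept) = 10.22% − 0.58 × 8.7099% = 5.1683%
E(R_Corwin) = R_f + β × MRP = 5.1683% + 1.77 × 8.7099% = 20.58%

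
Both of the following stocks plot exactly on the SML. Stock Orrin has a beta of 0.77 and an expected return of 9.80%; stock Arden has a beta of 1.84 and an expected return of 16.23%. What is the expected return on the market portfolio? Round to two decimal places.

11.18%

Both satisfy E(R) = R_f + β·MRP, so the slope of the SML is
MRP = (16.23% − 9.80%) / (1.84 − 0.77) = 6.43% / 1.07 = 6.0093%
R_f = E(R_Orrin) − β_Orrin·MRP = 9.80% − 0.77 × 6.0093% = 5.1728%
E(R_m) = R_f + MRP = 5.1728% + 6.0093% = 11.18%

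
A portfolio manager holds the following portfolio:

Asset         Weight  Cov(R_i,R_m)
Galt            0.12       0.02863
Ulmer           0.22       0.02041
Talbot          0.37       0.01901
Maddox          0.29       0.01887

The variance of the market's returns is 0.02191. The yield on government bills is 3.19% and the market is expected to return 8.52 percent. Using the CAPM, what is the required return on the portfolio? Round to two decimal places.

8.16%

β_Galt = 0.02863 / 0.02191 = 1.3067
β_Ulmer = 0.02041 / 0.02191 = 0.9315
β_Talbot = 0.01901 / 0.02191 = 0.8676
β_Maddox = 0.01887 / 0.02191 = 0.8613
β_P = Σ w_i β_i = 0.12×1.3067 + 0.22×0.9315 + 0.37×0.8676 + 0.29×0.8613 = 0.9325
MRP = 8.52% − 3.19% = 5.33%
E(R_P) = R_f + β_P × MRP = 3.19% + 0.9325 × 5.33% = 8.16%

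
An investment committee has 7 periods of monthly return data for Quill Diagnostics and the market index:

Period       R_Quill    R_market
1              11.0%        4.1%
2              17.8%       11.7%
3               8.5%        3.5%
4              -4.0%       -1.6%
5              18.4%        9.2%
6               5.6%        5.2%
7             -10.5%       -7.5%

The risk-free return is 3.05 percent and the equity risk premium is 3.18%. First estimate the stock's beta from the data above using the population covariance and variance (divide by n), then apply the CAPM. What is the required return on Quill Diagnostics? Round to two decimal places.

8.17%

Mean R_i = (11.0 + 17.8 + 8.5 − 4.0 + 18.4 + 5.6 − 10.5) / 7 = 6.6857%
Mean R_m = (4.1 + 11.7 + 3.5 − 1.6 + 9.2 + 5.2 − 7.5) / 7 = 3.5143%
Σ(R_i − R̄_i)(R_m − R̄_m) = 402.1914  ⇒  Cov = 402.1914 / 7 = 57.4559
Σ(R_m − R̄_m)² = 249.9886  ⇒  Var(R_m) = 249.9886 / 7 = 35.7127
β = Cov / Var(R_m) = 57.4559 / 35.7127 = 1.6088
E(R) = R_f + β × MRP = 3.05% + 1.6088 × 3.18% = 8.17%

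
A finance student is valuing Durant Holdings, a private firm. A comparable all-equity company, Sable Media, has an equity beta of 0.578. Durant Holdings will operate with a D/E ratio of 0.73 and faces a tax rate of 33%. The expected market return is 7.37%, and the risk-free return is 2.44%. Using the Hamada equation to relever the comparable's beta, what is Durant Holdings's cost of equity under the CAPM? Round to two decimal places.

β_L = β_U × [1 + (1 − t)(D/E)] = 0.578 × [1 + (1 − 0.33) × 0.73]
    = 0.578 × [1 + 0.67 × 0.73] = 0.578 × 1.4891 = 0.8607
MRP = 7.37% − 2.44% = 4.93%
E(R) = R_f + β_L × MRP = 2.44% + 0.8607 × 4.93% = 6.68%

6.68%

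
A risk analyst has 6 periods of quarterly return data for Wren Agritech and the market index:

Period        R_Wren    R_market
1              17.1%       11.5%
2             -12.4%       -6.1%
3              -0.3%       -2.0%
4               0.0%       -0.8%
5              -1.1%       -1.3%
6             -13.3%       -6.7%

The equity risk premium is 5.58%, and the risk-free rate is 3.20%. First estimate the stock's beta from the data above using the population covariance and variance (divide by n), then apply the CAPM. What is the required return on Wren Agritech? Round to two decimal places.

12.36%

Mean R_i = (17.1 − 12.4 − 0.3 + 0.0 − 1.1 − 13.3) / 6 = -1.6667%
Mean R_m = (11.5 − 6.1 − 2.0 − 0.8 − 1.3 − 6.7) / 6 = -0.9000%
Σ(R_i − R̄_i)(R_m − R̄_m) = 354.4300  ⇒  Cov = 354.4300 / 6 = 59.0717
Σ(R_m − R̄_m)² = 215.8200  ⇒  Var(R_m) = 215.8200 / 6 = 35.9700
β = Cov / Var(R_m) = 59.0717 / 35.9700 = 1.6422
E(R) = R_f + β × MRP = 3.20% + 1.6422 × 5.58% = 12.36%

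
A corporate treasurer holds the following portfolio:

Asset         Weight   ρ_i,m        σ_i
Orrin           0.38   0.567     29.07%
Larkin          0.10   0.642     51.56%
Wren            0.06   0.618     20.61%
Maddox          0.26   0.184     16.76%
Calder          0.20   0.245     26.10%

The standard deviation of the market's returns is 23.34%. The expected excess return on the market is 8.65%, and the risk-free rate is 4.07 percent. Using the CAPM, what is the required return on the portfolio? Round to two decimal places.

β_Orrin = 0.567 × 29.07% / 23.34% = 0.7062
β_Larkin = 0.642 × 51.56% / 23.34% = 1.4182
β_Wren = 0.618 × 20.61% / 23.34% = 0.5457
β_Maddox = 0.184 × 16.76% / 23.34% = 0.1321
β_Calder = 0.245 × 26.10% / 23.34% = 0.2740
β_P = Σ w_i β_i = 0.38×0.7062 + 0.10×1.4182 + 0.06×0.5457 + 0.26×0.1321 + 0.20×0.2740 = 0.5321
E(R_P) = R_f + β_P × MRP = 4.07% + 0.5321 × 8.65% = 8.67%

8.67%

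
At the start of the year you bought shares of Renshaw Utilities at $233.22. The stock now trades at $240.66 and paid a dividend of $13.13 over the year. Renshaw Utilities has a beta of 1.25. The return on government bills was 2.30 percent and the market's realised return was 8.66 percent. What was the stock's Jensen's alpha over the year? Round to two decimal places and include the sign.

-1.43%

Realised HPR = (P1 + D1 − P0) / P0 = (240.66 + 13.13 − 233.22) / 233.22 = 20.57 / 233.22 = 8.8200%
MRP = 8.66% − 2.30% = 6.36%
CAPM required = R_f + β·MRP = 2.30% + 1.25 × 6.36% = 10.2500%
α = realised − required = 8.8200% − 10.2500% = -1.43%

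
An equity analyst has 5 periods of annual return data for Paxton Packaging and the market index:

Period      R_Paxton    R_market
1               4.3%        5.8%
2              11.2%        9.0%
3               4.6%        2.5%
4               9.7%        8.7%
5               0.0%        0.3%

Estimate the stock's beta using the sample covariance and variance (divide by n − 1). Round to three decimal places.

Mean R_i = (4.3 + 11.2 + 4.6 + 9.7 + 0.0) / 5 = 5.9600%
Mean R_m = (5.8 + 9.0 + 2.5 + 8.7 + 0.3) / 5 = 5.2600%
Σ(R_i − R̄_i)(R_m − R̄_m) = 64.8820  ⇒  Cov = 64.8820 / 4 = 16.2205
Σ(R_m − R̄_m)² = 58.3320  ⇒  Var(R_m) = 58.3320 / 4 = 14.5830
β = Cov / Var(R_m) = 16.2205 / 14.5830 = 1.1123

1.112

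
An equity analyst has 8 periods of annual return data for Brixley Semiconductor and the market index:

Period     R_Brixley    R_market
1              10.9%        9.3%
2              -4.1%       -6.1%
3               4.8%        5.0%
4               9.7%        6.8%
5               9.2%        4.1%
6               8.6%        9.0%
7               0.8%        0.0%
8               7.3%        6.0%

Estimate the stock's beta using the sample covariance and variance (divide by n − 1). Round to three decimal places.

Mean R_i = (10.9 − 4.1 + 4.8 + 9.7 + 9.2 + 8.6 + 0.8 + 7.3) / 8 = 5.9000%
Mean R_m = (9.3 − 6.1 + 5.0 + 6.8 + 4.1 + 9.0 + 0.0 + 6.0) / 8 = 4.2625%
Σ(R_i − R̄_i)(R_m − R̄_m) = 174.0700  ⇒  Cov = 174.0700 / 7 = 24.8671
Σ(R_m − R̄_m)² = 183.3988  ⇒  Var(R_m) = 183.3988 / 7 = 26.1998
β = Cov / Var(R_m) = 24.8671 / 26.1998 = 0.9491

0.949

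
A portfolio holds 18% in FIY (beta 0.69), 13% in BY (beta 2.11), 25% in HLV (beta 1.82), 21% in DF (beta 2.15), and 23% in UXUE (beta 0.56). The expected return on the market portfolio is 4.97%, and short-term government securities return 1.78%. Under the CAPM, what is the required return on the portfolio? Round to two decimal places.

β_P = Σ w_i β_i = 0.18×0.69 + 0.13×2.11 + 0.25×1.82 + 0.21×2.15 + 0.23×0.56 = 1.4338
MRP = 4.97% − 1.78% = 3.19%
E(R_P) = R_f + β_P × MRP = 1.78% + 1.4338 × 3.19% = 6.35%

6.35%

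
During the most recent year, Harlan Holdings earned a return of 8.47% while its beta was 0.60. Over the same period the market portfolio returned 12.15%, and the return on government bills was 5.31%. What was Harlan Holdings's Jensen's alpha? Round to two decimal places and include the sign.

-0.94%

Market excess return = 12.15% − 5.31% = 6.84%
CAPM benchmark = R_f + β(R_m − R_f) = 5.31% + 0.60 × 6.84% = 9.4140%
α = actual − benchmark = 8.47% − 9.4140% = -0.94%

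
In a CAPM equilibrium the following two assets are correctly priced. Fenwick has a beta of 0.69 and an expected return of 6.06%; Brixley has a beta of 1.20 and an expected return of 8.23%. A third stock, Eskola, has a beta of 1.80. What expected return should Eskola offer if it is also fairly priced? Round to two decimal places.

MRP (SML slope) = (8.23% − 6.06%) / (1.20 − 0.69) = 2.17% / 0.51 = 4.2549%
R_f (intercept) = 6.06% − 0.69 × 4.2549% = 3.1241%
E(R_Eskola) = R_f + β × MRP = 3.1241% + 1.80 × 4.2549% = 10.78%

10.78%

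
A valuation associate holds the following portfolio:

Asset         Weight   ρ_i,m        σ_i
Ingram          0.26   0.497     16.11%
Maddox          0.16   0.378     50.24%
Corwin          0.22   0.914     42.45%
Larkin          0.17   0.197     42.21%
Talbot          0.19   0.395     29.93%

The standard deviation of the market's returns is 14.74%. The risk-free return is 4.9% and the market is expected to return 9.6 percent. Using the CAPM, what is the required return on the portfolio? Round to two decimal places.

β_Ingram = 0.497 × 16.11% / 14.74% = 0.5432
β_Maddox = 0.378 × 50.24% / 14.74% = 1.2884
β_Corwin = 0.914 × 42.45% / 14.74% = 2.6322
β_Larkin = 0.197 × 42.21% / 14.74% = 0.5641
β_Talbot = 0.395 × 29.93% / 14.74% = 0.8021
β_P = Σ w_i β_i = 0.26×0.5432 + 0.16×1.2884 + 0.22×2.6322 + 0.17×0.5641 + 0.19×0.8021 = 1.1748
MRP = 9.6% − 4.9% = 4.70%
E(R_P) = R_f + β_P × MRP = 4.9% + 1.1748 × 4.7% = 10.42%

10.42%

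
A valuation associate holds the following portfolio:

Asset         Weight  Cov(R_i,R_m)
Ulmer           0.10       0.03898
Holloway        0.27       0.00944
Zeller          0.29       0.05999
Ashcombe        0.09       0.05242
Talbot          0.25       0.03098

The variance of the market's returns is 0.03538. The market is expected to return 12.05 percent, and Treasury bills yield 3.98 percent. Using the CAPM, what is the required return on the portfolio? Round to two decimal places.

β_Ulmer = 0.03898 / 0.03538 = 1.1018
β_Holloway = 0.00944 / 0.03538 = 0.2668
β_Zeller = 0.05999 / 0.03538 = 1.6956
β_Ashcombe = 0.05242 / 0.03538 = 1.4816
β_Talbot = 0.03098 / 0.03538 = 0.8756
β_P = Σ w_i β_i = 0.10×1.1018 + 0.27×0.2668 + 0.29×1.6956 + 0.09×1.4816 + 0.25×0.8756 = 1.0262
MRP = 12.05% − 3.98% = 8.07%
E(R_P) = R_f + β_P × MRP = 3.98% + 1.0262 × 8.07% = 12.26%

12.26%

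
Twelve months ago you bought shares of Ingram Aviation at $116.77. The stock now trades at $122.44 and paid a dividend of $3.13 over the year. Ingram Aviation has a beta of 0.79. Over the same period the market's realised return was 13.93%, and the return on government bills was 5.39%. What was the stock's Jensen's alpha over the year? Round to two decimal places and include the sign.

Realised HPR = (P1 + D1 − P0) / P0 = (122.44 + 3.13 − 116.77) / 116.77 = 8.80 / 116.77 = 7.5362%
MRP = 13.93% − 5.39% = 8.54%
CAPM required = R_f + β·MRP = 5.39% + 0.79 × 8.54% = 12.1366%
α = realised − required = 7.5362% − 12.1366% = -4.60%

-4.60%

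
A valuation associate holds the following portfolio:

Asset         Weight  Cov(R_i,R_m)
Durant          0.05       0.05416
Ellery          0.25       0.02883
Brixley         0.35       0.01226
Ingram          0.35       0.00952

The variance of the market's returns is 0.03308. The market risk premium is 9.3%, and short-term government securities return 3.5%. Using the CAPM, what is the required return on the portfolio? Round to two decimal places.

β_Durant = 0.05416 / 0.03308 = 1.6372
β_Ellery = 0.02883 / 0.03308 = 0.8715
β_Brixley = 0.01226 / 0.03308 = 0.3706
β_Ingram = 0.00952 / 0.03308 = 0.2878
β_P = Σ w_i β_i = 0.05×1.6372 + 0.25×0.8715 + 0.35×0.3706 + 0.35×0.2878 = 0.5302
E(R_P) = R_f + β_P × MRP = 3.5% + 0.5302 × 9.3% = 8.43%

8.43%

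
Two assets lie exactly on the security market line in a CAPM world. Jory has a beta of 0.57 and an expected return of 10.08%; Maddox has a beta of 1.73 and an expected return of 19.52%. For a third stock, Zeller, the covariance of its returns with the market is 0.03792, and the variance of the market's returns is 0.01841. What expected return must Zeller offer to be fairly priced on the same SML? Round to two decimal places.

MRP = (19.52% − 10.08%) / (1.73 − 0.57) = 8.1379%
R_f = 10.08% − 0.57 × 8.1379% = 5.4414%
β_Zeller = Cov / Var(R_m) = 0.03792 / 0.01841 = 2.0598
E(R_Zeller) = R_f + β × MRP = 5.4414% + 2.0598 × 8.1379% = 22.20%

22.20%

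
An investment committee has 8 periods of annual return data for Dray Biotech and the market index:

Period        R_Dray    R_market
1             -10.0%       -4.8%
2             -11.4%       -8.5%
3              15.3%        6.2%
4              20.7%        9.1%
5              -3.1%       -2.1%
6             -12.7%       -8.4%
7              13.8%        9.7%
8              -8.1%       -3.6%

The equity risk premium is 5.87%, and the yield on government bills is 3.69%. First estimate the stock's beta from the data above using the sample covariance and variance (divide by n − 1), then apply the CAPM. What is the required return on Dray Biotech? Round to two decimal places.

Mean R_i = (-10.0 − 11.4 + 15.3 + 20.7 − 3.1 − 12.7 + 13.8 − 8.1) / 8 = 0.5625%
Mean R_m = (-4.8 − 8.5 + 6.2 + 9.1 − 2.1 − 8.4 + 9.7 − 3.6) / 8 = -0.3000%
Σ(R_i − R̄_i)(R_m − R̄_m) = 705.6900  ⇒  Cov = 705.6900 / 7 = 100.8129
Σ(R_m − R̄_m)² = 397.8400  ⇒  Var(R_m) = 397.8400 / 7 = 56.8343
β = Cov / Var(R_m) = 100.8129 / 56.8343 = 1.7738
E(R) = R_f + β × MRP = 3.69% + 1.7738 × 5.87% = 14.10%

14.10%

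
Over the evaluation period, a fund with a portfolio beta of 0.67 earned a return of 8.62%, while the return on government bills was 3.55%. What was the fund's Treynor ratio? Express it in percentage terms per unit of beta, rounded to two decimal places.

7.57%

Treynor = (R_P − R_f) / β_P = (8.62% − 3.55%) / 0.6700 = 5.07% / 0.6700 = 7.57%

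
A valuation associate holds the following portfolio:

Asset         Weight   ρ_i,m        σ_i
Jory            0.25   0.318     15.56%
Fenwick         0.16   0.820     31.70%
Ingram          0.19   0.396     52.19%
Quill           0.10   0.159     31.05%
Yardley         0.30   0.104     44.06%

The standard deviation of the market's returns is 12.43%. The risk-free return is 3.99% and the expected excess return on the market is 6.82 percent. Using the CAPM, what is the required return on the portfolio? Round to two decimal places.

10.13%

β_Jory = 0.318 × 15.56% / 12.43% = 0.3981
β_Fenwick = 0.820 × 31.70% / 12.43% = 2.0912
β_Ingram = 0.396 × 52.19% / 12.43% = 1.6627
β_Quill = 0.159 × 31.05% / 12.43% = 0.3972
β_Yardley = 0.104 × 44.06% / 12.43% = 0.3686
β_P = Σ w_i β_i = 0.25×0.3981 + 0.16×2.0912 + 0.19×1.6627 + 0.10×0.3972 + 0.30×0.3686 = 0.9003
E(R_P) = R_f + β_P × MRP = 3.99% + 0.9003 × 6.82% = 10.13%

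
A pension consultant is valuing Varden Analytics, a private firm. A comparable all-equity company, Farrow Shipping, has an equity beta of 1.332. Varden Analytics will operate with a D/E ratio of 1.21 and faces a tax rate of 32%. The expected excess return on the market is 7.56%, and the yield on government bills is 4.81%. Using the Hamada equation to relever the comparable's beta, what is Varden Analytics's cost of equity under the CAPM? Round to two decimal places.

23.17%

β_L = β_U × [1 + (1 − t)(D/E)] = 1.332 × [1 + (1 − 0.32) × 1.21]
    = 1.332 × [1 + 0.68 × 1.21] = 1.332 × 1.8228 = 2.4280
E(R) = R_f + β_L × MRP = 4.81% + 2.4280 × 7.56% = 23.17%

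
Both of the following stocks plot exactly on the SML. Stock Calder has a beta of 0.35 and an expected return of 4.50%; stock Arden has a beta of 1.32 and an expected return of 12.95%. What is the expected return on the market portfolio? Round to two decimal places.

10.16%

Both satisfy E(R) = R_f + β·MRP, so the slope of the SML is
MRP = (12.95% − 4.50%) / (1.32 − 0.35) = 8.45% / 0.97 = 8.7113%
R_f = E(R_Calder) − β_Calder·MRP = 4.50% − 0.35 × 8.7113% = 1.4510%
E(R_m) = R_f + MRP = 1.4510% + 8.7113% = 10.16%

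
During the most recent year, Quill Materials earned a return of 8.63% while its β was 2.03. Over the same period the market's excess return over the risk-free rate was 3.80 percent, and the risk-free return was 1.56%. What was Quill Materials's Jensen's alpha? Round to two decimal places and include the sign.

CAPM benchmark = R_f + β(R_m − R_f) = 1.56% + 2.03 × 3.80% = 9.2740%
α = actual − benchmark = 8.63% − 9.2740% = -0.64%

-0.64%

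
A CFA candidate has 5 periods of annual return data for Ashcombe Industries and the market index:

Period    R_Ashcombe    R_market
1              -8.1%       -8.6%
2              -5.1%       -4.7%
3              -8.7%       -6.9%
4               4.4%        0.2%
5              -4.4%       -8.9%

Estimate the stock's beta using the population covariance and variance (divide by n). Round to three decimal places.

1.201

Mean R_i = (-8.1 − 5.1 − 8.7 + 4.4 − 4.4) / 5 = -4.3800%
Mean R_m = (-8.6 − 4.7 − 6.9 + 0.2 − 8.9) / 5 = -5.7800%
Σ(R_i − R̄_i)(R_m − R̄_m) = 67.1180  ⇒  Cov = 67.1180 / 5 = 13.4236
Σ(R_m − R̄_m)² = 55.8680  ⇒  Var(R_m) = 55.8680 / 5 = 11.1736
β = Cov / Var(R_m) = 13.4236 / 11.1736 = 1.2014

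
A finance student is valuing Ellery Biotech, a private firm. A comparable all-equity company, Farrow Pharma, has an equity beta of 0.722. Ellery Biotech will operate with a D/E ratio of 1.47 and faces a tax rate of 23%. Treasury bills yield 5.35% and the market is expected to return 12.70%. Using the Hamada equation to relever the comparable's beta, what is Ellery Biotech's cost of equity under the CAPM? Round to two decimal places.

16.66%

β_L = β_U × [1 + (1 − t)(D/E)] = 0.722 × [1 + (1 − 0.23) × 1.47]
    = 0.722 × [1 + 0.77 × 1.47] = 0.722 × 2.1319 = 1.5392
MRP = 12.70% − 5.35% = 7.35%
E(R) = R_f + β_L × MRP = 5.35% + 1.5392 × 7.35% = 16.66%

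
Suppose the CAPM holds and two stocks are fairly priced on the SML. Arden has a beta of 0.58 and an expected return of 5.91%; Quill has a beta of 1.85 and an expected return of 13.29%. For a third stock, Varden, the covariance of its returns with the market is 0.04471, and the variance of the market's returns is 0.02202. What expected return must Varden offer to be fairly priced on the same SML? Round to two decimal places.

14.34%

MRP = (13.29% − 5.91%) / (1.85 − 0.58) = 5.8110%
R_f = 5.91% − 0.58 × 5.8110% = 2.5396%
β_Varden = Cov / Var(R_m) = 0.04471 / 0.02202 = 2.0304
E(R_Varden) = R_f + β × MRP = 2.5396% + 2.0304 × 5.8110% = 14.34%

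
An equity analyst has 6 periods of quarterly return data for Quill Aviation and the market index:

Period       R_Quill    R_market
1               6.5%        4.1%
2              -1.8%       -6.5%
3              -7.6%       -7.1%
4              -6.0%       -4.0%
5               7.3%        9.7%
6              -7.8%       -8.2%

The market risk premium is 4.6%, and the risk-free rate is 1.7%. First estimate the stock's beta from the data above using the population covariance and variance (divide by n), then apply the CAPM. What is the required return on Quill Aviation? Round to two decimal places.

5.77%

Mean R_i = (6.5 − 1.8 − 7.6 − 6.0 + 7.3 − 7.8) / 6 = -1.5667%
Mean R_m = (4.1 − 6.5 − 7.1 − 4.0 + 9.7 − 8.2) / 6 = -2.0000%
Σ(R_i − R̄_i)(R_m − R̄_m) = 232.2800  ⇒  Cov = 232.2800 / 6 = 38.7133
Σ(R_m − R̄_m)² = 262.8000  ⇒  Var(R_m) = 262.8000 / 6 = 43.8000
β = Cov / Var(R_m) = 38.7133 / 43.8000 = 0.8839
E(R) = R_f + β × MRP = 1.7% + 0.8839 × 4.6% = 5.77%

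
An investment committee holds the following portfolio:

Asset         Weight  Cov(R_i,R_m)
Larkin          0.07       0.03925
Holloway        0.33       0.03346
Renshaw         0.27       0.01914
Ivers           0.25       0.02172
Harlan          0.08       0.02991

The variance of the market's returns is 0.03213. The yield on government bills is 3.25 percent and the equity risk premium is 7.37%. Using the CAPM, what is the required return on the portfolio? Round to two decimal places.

9.39%

β_Larkin = 0.03925 / 0.03213 = 1.2216
β_Holloway = 0.03346 / 0.03213 = 1.0414
β_Renshaw = 0.01914 / 0.03213 = 0.5957
β_Ivers = 0.02172 / 0.03213 = 0.6760
β_Harlan = 0.02991 / 0.03213 = 0.9309
β_P = Σ w_i β_i = 0.07×1.2216 + 0.33×1.0414 + 0.27×0.5957 + 0.25×0.6760 + 0.08×0.9309 = 0.8335
E(R_P) = R_f + β_P × MRP = 3.25% + 0.8335 × 7.37% = 9.39%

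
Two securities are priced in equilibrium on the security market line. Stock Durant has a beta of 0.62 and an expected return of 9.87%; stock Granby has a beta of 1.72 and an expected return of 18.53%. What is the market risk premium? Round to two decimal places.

7.87%

Both satisfy E(R) = R_f + β·MRP, so the slope of the SML is
MRP = (18.53% − 9.87%) / (1.72 − 0.62) = 8.66% / 1.10 = 7.8727%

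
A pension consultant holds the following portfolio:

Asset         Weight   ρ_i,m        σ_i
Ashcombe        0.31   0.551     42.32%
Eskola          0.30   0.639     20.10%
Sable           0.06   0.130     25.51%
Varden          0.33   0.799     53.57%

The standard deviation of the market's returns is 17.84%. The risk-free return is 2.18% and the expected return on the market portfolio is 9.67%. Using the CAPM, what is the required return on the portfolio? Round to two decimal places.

12.85%

β_Ashcombe = 0.551 × 42.32% / 17.84% = 1.3071
β_Eskola = 0.639 × 20.10% / 17.84% = 0.7199
β_Sable = 0.130 × 25.51% / 17.84% = 0.1859
β_Varden = 0.799 × 53.57% / 17.84% = 2.3992
β_P = Σ w_i β_i = 0.31×1.3071 + 0.30×0.7199 + 0.06×0.1859 + 0.33×2.3992 = 1.4241
MRP = 9.67% − 2.18% = 7.49%
E(R_P) = R_f + β_P × MRP = 2.18% + 1.4241 × 7.49% = 12.85%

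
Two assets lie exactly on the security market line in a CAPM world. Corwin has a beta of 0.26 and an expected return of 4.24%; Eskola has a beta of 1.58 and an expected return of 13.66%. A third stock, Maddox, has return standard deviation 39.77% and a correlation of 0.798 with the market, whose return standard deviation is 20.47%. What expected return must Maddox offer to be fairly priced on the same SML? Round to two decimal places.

MRP = (13.66% − 4.24%) / (1.58 − 0.26) = 7.1364%
R_f = 4.24% − 0.26 × 7.1364% = 2.3845%
β_Maddox = ρ·σ_i/σ_m = 0.798 × 39.77 / 20.47 = 1.5504
E(R_Maddox) = R_f + β × MRP = 2.3845% + 1.5504 × 7.1364% = 13.45%

13.45%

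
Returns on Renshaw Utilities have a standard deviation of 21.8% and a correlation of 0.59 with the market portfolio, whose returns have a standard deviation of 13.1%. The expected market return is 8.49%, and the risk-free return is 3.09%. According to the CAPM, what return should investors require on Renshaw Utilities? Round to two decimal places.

β = ρ × σ_i / σ_m = 0.59 × 21.8% / 13.1% = 0.9818
MRP = 8.49% − 3.09% = 5.40%
E(R) = 3.09% + 0.9818 × 5.40% = 8.39%

8.39%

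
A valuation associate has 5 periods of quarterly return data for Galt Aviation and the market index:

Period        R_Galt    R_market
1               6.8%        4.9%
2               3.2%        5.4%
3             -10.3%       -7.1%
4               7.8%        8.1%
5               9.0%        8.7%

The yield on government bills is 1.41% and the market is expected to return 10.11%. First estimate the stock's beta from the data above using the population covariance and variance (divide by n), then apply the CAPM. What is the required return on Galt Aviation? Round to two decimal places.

Mean R_i = (6.8 + 3.2 − 10.3 + 7.8 + 9.0) / 5 = 3.3000%
Mean R_m = (4.9 + 5.4 − 7.1 + 8.1 + 8.7) / 5 = 4.0000%
Σ(R_i − R̄_i)(R_m − R̄_m) = 199.2100  ⇒  Cov = 199.2100 / 5 = 39.8420
Σ(R_m − R̄_m)² = 164.8800  ⇒  Var(R_m) = 164.8800 / 5 = 32.9760
β = Cov / Var(R_m) = 39.8420 / 32.9760 = 1.2082
MRP = 10.11% − 1.41% = 8.70%
E(R) = R_f + β × MRP = 1.41% + 1.2082 × 8.70% = 11.92%

11.92%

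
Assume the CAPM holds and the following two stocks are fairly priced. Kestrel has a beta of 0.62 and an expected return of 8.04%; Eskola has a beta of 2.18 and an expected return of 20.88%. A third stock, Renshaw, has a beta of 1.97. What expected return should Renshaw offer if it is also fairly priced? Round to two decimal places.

19.15%

MRP (SML slope) = (20.88% − 8.04%) / (2.18 − 0.62) = 12.84% / 1.56 = 8.2308%
R_f (intercept) = 8.04% − 0.62 × 8.2308% = 2.9369%
E(R_Renshaw) = R_f + β × MRP = 2.9369% + 1.97 × 8.2308% = 19.15%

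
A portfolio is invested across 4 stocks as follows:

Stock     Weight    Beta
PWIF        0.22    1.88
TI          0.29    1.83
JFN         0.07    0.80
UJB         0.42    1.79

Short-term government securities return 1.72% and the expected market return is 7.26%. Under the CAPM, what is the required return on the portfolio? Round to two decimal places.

β_P = Σ w_i β_i = 0.22×1.88 + 0.29×1.83 + 0.07×0.80 + 0.42×1.79 = 1.7521
MRP = 7.26% − 1.72% = 5.54%
E(R_P) = R_f + β_P × MRP = 1.72% + 1.7521 × 5.54% = 11.43%

11.43%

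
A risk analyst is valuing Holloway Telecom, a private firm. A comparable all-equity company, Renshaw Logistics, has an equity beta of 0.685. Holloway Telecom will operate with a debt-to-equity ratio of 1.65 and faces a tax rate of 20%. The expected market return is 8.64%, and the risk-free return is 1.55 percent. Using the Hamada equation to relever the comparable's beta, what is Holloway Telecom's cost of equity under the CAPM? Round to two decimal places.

12.82%

β_L = β_U × [1 + (1 − t)(D/E)] = 0.685 × [1 + (1 − 0.20) × 1.65]
    = 0.685 × [1 + 0.80 × 1.65] = 0.685 × 2.3200 = 1.5892
MRP = 8.64% − 1.55% = 7.09%
E(R) = R_f + β_L × MRP = 1.55% + 1.5892 × 7.09% = 12.82%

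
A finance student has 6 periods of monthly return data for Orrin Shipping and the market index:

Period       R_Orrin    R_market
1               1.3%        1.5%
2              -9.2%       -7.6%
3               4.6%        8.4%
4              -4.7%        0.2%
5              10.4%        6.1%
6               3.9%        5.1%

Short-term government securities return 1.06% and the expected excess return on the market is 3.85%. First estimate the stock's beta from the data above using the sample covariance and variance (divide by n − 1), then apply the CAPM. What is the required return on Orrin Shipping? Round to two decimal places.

5.29%

Mean R_i = (1.3 − 9.2 + 4.6 − 4.7 + 10.4 + 3.9) / 6 = 1.0500%
Mean R_m = (1.5 − 7.6 + 8.4 + 0.2 + 6.1 + 5.1) / 6 = 2.2833%
Σ(R_i − R̄_i)(R_m − R̄_m) = 178.5150  ⇒  Cov = 178.5150 / 5 = 35.7030
Σ(R_m − R̄_m)² = 162.5483  ⇒  Var(R_m) = 162.5483 / 5 = 32.5097
β = Cov / Var(R_m) = 35.7030 / 32.5097 = 1.0982
E(R) = R_f + β × MRP = 1.06% + 1.0982 × 3.85% = 5.29%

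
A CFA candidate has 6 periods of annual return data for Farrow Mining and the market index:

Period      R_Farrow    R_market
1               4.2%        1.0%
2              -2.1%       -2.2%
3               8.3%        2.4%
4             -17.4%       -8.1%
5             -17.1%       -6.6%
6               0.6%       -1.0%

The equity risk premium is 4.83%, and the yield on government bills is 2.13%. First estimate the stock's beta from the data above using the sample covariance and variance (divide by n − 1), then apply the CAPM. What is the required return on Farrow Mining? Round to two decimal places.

Mean R_i = (4.2 − 2.1 + 8.3 − 17.4 − 17.1 + 0.6) / 6 = -3.9167%
Mean R_m = (1.0 − 2.2 + 2.4 − 8.1 − 6.6 − 1.0) / 6 = -2.4167%
Σ(R_i − R̄_i)(R_m − R̄_m) = 225.1483  ⇒  Cov = 225.1483 / 5 = 45.0297
Σ(R_m − R̄_m)² = 86.7283  ⇒  Var(R_m) = 86.7283 / 5 = 17.3457
β = Cov / Var(R_m) = 45.0297 / 17.3457 = 2.5960
E(R) = R_f + β × MRP = 2.13% + 2.5960 × 4.83% = 14.67%

14.67%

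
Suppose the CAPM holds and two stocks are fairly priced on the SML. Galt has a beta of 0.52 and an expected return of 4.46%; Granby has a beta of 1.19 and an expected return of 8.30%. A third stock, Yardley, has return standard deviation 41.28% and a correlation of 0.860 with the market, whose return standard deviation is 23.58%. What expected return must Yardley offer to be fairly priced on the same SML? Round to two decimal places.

10.11%

MRP = (8.30% − 4.46%) / (1.19 − 0.52) = 5.7313%
R_f = 4.46% − 0.52 × 5.7313% = 1.4797%
β_Yardley = ρ·σ_i/σ_m = 0.860 × 41.28 / 23.58 = 1.5055
E(R_Yardley) = R_f + β × MRP = 1.4797% + 1.5055 × 5.7313% = 10.11%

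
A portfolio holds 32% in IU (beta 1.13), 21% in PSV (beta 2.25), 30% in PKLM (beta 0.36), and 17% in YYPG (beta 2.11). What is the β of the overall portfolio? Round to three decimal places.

β_P = Σ w_i β_i = 0.32×1.13 + 0.21×2.25 + 0.30×0.36 + 0.17×2.11 = 1.3008

1.301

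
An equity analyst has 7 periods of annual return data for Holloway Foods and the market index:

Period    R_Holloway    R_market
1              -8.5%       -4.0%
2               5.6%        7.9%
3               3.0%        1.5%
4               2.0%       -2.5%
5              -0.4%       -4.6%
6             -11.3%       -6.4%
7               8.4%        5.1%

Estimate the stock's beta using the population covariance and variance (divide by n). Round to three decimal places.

1.118

Mean R_i = (-8.5 + 5.6 + 3.0 + 2.0 − 0.4 − 11.3 + 8.4) / 7 = -0.1714%
Mean R_m = (-4.0 + 7.9 + 1.5 − 2.5 − 4.6 − 6.4 + 5.1) / 7 = -0.4286%
Σ(R_i − R̄_i)(R_m − R̄_m) = 194.2257  ⇒  Cov = 194.2257 / 7 = 27.7465
Σ(R_m − R̄_m)² = 173.7543  ⇒  Var(R_m) = 173.7543 / 7 = 24.8220
β = Cov / Var(R_m) = 27.7465 / 24.8220 = 1.1178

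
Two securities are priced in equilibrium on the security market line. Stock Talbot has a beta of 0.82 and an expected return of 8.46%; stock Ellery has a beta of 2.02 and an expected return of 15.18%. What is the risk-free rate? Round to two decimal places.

Both satisfy E(R) = R_f + β·MRP, so the slope of the SML is
MRP = (15.18% − 8.46%) / (2.02 − 0.82) = 6.72% / 1.20 = 5.6000%
R_f = E(R_Talbot) − β_Talbot·MRP = 8.46% − 0.82 × 5.6000% = 3.8680%

3.87%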